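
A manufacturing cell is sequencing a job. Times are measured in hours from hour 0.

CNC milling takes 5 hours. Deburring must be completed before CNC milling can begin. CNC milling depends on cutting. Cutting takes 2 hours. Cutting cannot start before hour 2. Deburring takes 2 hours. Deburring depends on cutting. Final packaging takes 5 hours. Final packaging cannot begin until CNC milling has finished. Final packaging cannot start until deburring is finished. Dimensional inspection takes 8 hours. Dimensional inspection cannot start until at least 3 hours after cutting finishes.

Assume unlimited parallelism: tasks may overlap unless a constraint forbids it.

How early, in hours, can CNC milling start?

6

After its own release at hour 2, cutting can start at hour 2 and finishes at hour 4.
Deburring cannot begin until cutting (finishes hour 4). It runs from hour 4 to 4 + 2 = hour 6.
CNC milling waits on deburring (finishes hour 6); cutting (finishes hour 4). The latest of these is hour 6, which is the earliest CNC milling can start.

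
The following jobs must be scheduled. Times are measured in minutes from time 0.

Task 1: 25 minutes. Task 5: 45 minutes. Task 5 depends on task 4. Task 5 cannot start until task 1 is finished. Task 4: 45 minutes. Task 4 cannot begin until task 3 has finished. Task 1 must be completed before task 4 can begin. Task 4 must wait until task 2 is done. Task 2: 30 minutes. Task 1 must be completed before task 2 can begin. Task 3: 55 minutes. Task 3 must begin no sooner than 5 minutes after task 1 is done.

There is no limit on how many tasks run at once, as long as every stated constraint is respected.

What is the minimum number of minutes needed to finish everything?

175

Nothing blocks task 1, so it runs from minute 0 to minute 25.
Task 3 cannot begin until task 1 (finishes minute 25, plus 5-minute gap → minute 30). It runs from minute 30 to 30 + 55 = minute 85.
After task 1 (finishes minute 25), task 2 can start at minute 25 and finishes at minute 55.
Task 4 has to wait for task 3 (finishes minute 85); task 1 (finishes minute 25); task 2 (finishes minute 55). The latest of these is minute 85, so task 4 runs minute 85 to 85 + 45 = minute 130.
Task 5 needs all of task 4 (finishes minute 130); task 1 (finishes minute 25). That puts its earliest start at minute 130; it finishes at 130 + 45 = minute 175.
All tasks are finished once the last one completes. Finish times: Task 1 at 25, Task 2 at 55, Task 3 at 85, Task 4 at 130, Task 5 at 175. The latest is minute 175.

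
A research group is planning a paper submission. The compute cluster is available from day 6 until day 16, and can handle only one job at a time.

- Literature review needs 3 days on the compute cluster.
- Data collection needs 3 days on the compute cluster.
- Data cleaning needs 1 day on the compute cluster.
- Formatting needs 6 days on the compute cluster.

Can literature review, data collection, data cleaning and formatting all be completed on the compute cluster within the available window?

The compute cluster window is 16 − 6 = 10 days.
Running back to back, the jobs need 3 + 3 + 1 + 6 = 13 days on the compute cluster.
Since 13 > 10, they cannot all fit.

No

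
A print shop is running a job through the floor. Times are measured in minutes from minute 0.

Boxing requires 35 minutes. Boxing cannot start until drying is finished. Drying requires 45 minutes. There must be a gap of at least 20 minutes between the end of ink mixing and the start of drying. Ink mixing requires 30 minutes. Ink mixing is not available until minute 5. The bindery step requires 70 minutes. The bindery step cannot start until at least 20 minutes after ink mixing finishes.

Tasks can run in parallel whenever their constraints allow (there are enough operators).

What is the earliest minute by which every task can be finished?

135

Ink mixing waits on its own release at minute 5, so it starts at minute 5 and finishes at 5 + 30 = minute 35.
The bindery step waits on ink mixing (finishes minute 35, plus 20-minute gap → minute 55), so it starts at minute 55 and finishes at 55 + 70 = minute 125.
Drying cannot begin until ink mixing (finishes minute 35, plus 20-minute gap → minute 55). It runs from minute 55 to 55 + 45 = minute 100.
After drying (finishes minute 100), boxing can start at minute 100 and finishes at minute 135.
All tasks are finished once the last one completes. Finish times: Ink mixing at 35, Drying at 100, The bindery step at 125, Boxing at 135. The latest is minute 135.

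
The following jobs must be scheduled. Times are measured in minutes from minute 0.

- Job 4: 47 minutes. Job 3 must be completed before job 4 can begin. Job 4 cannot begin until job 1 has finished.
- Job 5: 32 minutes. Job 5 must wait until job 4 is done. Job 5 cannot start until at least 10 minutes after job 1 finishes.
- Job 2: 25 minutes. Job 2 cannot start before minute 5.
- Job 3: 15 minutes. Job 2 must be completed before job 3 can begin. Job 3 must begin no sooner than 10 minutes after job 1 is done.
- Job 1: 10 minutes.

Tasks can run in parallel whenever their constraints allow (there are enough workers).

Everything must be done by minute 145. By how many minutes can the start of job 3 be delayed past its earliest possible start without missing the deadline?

Job 2 waits on its own release at minute 5, so it starts at minute 5 and finishes at 5 + 25 = minute 30.
Nothing blocks job 1, so it runs from minute 0 to minute 10.
For job 3: job 2 (finishes minute 30); job 1 (finishes minute 10, plus 10-minute gap → minute 20). Taking the maximum gives a start of minute 30, and it finishes at 30 + 15 = minute 45.

Working backward from the deadline:
Nothing follows job 5; the deadline of minute 145 is its only limit. It must start by 145 − 32 = minute 113.
Job 4 must finish before job 5 (must start by minute 113). With a 47-minute duration, job 4 must start by 113 − 47 = minute 66.
Job 3 feeds into job 4 (must start by minute 66); so job 3 must finish by minute 66 and therefore start by minute 51.
So job 3 can start as early as minute 30 and as late as minute 51, giving 51 − 30 = 21 minutes of slack.

21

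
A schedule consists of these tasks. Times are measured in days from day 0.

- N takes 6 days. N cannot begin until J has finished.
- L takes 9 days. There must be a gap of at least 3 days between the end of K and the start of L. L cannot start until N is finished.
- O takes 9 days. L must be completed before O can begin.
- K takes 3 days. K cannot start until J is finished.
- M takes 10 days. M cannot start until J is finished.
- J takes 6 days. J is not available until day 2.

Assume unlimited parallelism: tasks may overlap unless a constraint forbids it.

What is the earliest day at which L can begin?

14

J cannot begin until its own release at day 2. It runs from day 2 to 2 + 6 = day 8.
N waits on J (finishes day 8), so it starts at day 8 and finishes at 8 + 6 = day 14.
K waits on J (finishes day 8), so it starts at day 8 and finishes at 8 + 3 = day 11.
L waits on K (finishes day 11, plus 3-day gap → day 14); N (finishes day 14). The latest of these is day 14, which is the earliest L can start.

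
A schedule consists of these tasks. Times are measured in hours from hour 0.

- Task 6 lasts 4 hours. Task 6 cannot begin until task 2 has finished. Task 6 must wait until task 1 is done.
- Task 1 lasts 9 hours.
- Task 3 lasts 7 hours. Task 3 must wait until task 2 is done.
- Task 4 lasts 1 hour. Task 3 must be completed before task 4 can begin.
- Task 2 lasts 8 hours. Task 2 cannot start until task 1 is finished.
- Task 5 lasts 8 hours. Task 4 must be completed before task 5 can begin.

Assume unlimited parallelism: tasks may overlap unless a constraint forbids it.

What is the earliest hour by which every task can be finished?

33

Nothing blocks task 1, so it runs from hour 0 to hour 9.
After task 1 (finishes hour 9), task 2 can start at hour 9 and finishes at hour 17.
Task 6 cannot start until task 2 (finishes hour 17); task 1 (finishes hour 9). The controlling bound is hour 17, so task 6 finishes at 17 + 4 = hour 21.
Task 3 cannot begin until task 2 (finishes hour 17). It runs from hour 17 to 17 + 7 = hour 24.
Task 4 waits on task 3 (finishes hour 24), so it starts at hour 24 and finishes at 24 + 1 = hour 25.
Task 5 waits on task 4 (finishes hour 25), so it starts at hour 25 and finishes at 25 + 8 = hour 33.
All tasks are finished once the last one completes. Finish times: Task 1 at 9, Task 2 at 17, Task 3 at 24, Task 4 at 25, Task 5 at 33, Task 6 at 21. The latest is hour 33.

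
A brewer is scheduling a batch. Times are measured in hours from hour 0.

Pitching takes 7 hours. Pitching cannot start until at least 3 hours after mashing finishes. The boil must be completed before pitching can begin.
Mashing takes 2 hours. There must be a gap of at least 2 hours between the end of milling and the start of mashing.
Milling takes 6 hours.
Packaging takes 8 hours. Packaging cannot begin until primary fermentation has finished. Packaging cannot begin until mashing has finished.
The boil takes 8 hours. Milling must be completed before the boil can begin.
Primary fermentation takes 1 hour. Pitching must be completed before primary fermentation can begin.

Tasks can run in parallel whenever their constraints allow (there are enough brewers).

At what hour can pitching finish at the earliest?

21

Nothing blocks milling, so it runs from hour 0 to hour 6.
The boil waits on milling (finishes hour 6), so it starts at hour 6 and finishes at 6 + 8 = hour 14.
After milling (finishes hour 6, plus 2-hour gap → hour 8), mashing can start at hour 8 and finishes at hour 10.
Pitching needs all of mashing (finishes hour 10, plus 3-hour gap → hour 13); the boil (finishes hour 14). That puts its earliest start at hour 14; it finishes at 14 + 7 = hour 21.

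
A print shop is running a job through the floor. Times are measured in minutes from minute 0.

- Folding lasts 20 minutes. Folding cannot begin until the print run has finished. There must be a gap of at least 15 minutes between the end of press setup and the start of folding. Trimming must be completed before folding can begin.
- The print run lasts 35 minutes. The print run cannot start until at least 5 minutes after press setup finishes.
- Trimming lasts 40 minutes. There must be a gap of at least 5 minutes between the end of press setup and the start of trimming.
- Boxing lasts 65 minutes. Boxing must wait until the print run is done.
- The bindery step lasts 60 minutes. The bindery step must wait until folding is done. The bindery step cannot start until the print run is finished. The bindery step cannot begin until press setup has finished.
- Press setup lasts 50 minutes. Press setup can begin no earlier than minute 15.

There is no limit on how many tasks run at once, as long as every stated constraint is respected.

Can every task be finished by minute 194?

Yes

Press setup waits on its own release at minute 15, so it starts at minute 15 and finishes at 15 + 50 = minute 65.
Trimming waits on press setup (finishes minute 65, plus 5-minute gap → minute 70), so it starts at minute 70 and finishes at 70 + 40 = minute 110.
The print run cannot begin until press setup (finishes minute 65, plus 5-minute gap → minute 70). It runs from minute 70 to 70 + 35 = minute 105.
Boxing waits on the print run (finishes minute 105), so it starts at minute 105 and finishes at 105 + 65 = minute 170.
Folding has to wait for the print run (finishes minute 105); press setup (finishes minute 65, plus 15-minute gap → minute 80); trimming (finishes minute 110). The latest of these is minute 110, so folding runs minute 110 to 110 + 20 = minute 130.
The bindery step cannot start until folding (finishes minute 130); the print run (finishes minute 105); press setup (finishes minute 65). The controlling bound is minute 130, so the bindery step finishes at 130 + 60 = minute 190.
Every task is finished by minute 190, which is no later than the deadline of 194, so the schedule is feasible.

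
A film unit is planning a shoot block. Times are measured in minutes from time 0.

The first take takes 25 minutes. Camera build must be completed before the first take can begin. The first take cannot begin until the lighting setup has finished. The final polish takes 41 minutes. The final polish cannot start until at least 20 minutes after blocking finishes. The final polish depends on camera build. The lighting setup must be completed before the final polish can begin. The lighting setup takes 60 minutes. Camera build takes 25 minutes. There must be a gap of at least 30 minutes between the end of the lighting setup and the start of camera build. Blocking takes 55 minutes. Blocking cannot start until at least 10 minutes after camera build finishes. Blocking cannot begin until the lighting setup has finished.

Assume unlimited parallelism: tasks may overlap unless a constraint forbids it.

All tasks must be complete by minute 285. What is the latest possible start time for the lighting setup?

To finish by minute 285, the final polish (duration 41) must start no later than minute 244.
Blocking must finish before the final polish (must start by minute 244, minus 20-minute gap → minute 224). With a 55-minute duration, blocking must start by 224 − 55 = minute 169.
The first take must finish by minute 285; it takes 25 minutes, so it must start by 285 − 25 = minute 260.
Camera build must finish in time for blocking (must start by minute 169, minus 10-minute gap → minute 159); the final polish (must start by minute 244); the first take (must start by minute 260). The tightest is minute 159, so camera build must start by 159 − 25 = minute 134.
The lighting setup has several dependents: camera build (must start by minute 134, minus 30-minute gap → minute 104); blocking (must start by minute 169); the final polish (must start by minute 244); the first take (must start by minute 260). The earliest of those limits is minute 104, so the lighting setup must start by 104 − 60 = minute 44.

44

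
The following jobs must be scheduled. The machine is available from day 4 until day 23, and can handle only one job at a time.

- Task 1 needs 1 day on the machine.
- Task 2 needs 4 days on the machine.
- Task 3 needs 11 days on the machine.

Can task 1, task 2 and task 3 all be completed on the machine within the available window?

Yes

The machine window is 23 − 4 = 19 days.
Running back to back, the jobs need 1 + 4 + 11 = 16 days on the machine.
Since 16 ≤ 19, they fit within the window.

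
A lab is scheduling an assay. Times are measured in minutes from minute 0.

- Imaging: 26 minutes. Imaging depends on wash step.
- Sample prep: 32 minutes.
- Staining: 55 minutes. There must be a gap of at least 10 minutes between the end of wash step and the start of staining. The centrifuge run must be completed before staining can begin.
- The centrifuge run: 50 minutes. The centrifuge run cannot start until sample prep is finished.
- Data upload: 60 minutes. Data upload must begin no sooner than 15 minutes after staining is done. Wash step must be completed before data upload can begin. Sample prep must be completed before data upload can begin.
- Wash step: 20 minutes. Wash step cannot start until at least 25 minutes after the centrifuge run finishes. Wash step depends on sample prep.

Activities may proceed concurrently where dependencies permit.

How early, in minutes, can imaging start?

Sample prep can start immediately at minute 0; it finishes at minute 32.
After sample prep (finishes minute 32), the centrifuge run can start at minute 32 and finishes at minute 82.
For wash step: the centrifuge run (finishes minute 82, plus 25-minute gap → minute 107); sample prep (finishes minute 32). Taking the maximum gives a start of minute 107, and it finishes at 107 + 20 = minute 127.
Imaging waits on wash step (finishes minute 127), so the earliest it can start is minute 127.

127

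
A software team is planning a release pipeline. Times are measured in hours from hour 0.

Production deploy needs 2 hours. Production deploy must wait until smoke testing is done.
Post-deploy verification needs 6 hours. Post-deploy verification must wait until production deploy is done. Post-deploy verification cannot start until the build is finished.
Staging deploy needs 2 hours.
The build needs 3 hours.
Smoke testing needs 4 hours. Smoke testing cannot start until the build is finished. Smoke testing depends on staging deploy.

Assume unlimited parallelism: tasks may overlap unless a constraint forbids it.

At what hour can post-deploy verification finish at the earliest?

Staging deploy can start immediately at hour 0; it finishes at hour 2.
The build has no prerequisites, so it starts at hour 0 and finishes at hour 3.
Smoke testing has to wait for the build (finishes hour 3); staging deploy (finishes hour 2). The latest of these is hour 3, so smoke testing runs hour 3 to 3 + 4 = hour 7.
After smoke testing (finishes hour 7), production deploy can start at hour 7 and finishes at hour 9.
For post-deploy verification: production deploy (finishes hour 9); the build (finishes hour 3). Taking the maximum gives a start of hour 9, and it finishes at 9 + 6 = hour 15.

15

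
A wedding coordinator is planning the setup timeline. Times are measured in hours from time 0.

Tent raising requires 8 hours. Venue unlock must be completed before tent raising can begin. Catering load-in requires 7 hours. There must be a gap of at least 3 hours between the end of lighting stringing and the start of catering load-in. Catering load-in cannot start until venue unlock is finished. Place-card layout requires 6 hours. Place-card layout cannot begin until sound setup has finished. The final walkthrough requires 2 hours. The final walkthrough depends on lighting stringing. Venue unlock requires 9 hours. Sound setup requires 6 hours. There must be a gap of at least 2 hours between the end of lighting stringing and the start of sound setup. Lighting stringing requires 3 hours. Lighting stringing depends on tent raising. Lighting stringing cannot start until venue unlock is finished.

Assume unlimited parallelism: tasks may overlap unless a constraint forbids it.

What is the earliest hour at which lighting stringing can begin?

Venue unlock can start immediately at hour 0; it finishes at hour 9.
Tent raising cannot begin until venue unlock (finishes hour 9). It runs from hour 9 to 9 + 8 = hour 17.
Lighting stringing waits on tent raising (finishes hour 17); venue unlock (finishes hour 9). The latest of these is hour 17, which is the earliest lighting stringing can start.

17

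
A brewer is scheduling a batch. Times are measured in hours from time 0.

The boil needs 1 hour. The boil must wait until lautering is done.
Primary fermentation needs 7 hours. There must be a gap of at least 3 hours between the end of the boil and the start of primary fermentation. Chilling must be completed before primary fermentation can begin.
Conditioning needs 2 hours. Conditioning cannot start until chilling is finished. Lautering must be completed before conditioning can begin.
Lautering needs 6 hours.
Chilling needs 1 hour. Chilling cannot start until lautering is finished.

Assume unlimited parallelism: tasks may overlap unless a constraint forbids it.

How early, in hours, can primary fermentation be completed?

Nothing blocks lautering, so it runs from hour 0 to hour 6.
Chilling waits on lautering (finishes hour 6), so it starts at hour 6 and finishes at 6 + 1 = hour 7.
The boil cannot begin until lautering (finishes hour 6). It runs from hour 6 to 6 + 1 = hour 7.
Primary fermentation cannot start until the boil (finishes hour 7, plus 3-hour gap → hour 10); chilling (finishes hour 7). The controlling bound is hour 10, so primary fermentation finishes at 10 + 7 = hour 17.

17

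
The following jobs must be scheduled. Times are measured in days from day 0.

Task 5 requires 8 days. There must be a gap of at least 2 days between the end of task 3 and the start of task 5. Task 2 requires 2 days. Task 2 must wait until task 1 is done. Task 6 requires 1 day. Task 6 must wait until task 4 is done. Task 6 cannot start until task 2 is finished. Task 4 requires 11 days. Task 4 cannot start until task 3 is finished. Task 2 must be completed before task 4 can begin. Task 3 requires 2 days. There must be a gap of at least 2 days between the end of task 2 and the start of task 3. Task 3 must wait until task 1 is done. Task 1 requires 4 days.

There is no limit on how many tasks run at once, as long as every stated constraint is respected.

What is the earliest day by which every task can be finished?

Nothing blocks task 1, so it runs from day 0 to day 4.
After task 1 (finishes day 4), task 2 can start at day 4 and finishes at day 6.
For task 3: task 2 (finishes day 6, plus 2-day gap → day 8); task 1 (finishes day 4). Taking the maximum gives a start of day 8, and it finishes at 8 + 2 = day 10.
Task 5 waits on task 3 (finishes day 10, plus 2-day gap → day 12), so it starts at day 12 and finishes at 12 + 8 = day 20.
Task 4 cannot start until task 3 (finishes day 10); task 2 (finishes day 6). The controlling bound is day 10, so task 4 finishes at 10 + 11 = day 21.
Task 6 has to wait for task 4 (finishes day 21); task 2 (finishes day 6). The latest of these is day 21, so task 6 runs day 21 to 21 + 1 = day 22.
All tasks are finished once the last one completes. Finish times: Task 1 at 4, Task 2 at 6, Task 3 at 10, Task 4 at 21, Task 5 at 20, Task 6 at 22. The latest is day 22.

22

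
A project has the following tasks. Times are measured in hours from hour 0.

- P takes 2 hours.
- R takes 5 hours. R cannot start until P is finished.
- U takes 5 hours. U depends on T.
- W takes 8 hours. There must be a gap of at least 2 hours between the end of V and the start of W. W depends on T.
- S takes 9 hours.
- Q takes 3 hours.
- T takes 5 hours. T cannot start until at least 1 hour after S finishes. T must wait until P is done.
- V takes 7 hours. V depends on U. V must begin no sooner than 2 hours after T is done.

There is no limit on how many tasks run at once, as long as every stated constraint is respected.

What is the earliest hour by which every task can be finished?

37

S has no prerequisites, so it starts at hour 0 and finishes at hour 9.
Nothing blocks Q, so it runs from hour 0 to hour 3.
Nothing blocks P, so it runs from hour 0 to hour 2.
T cannot start until S (finishes hour 9, plus 1-hour gap → hour 10); P (finishes hour 2). The controlling bound is hour 10, so T finishes at 10 + 5 = hour 15.
U cannot begin until T (finishes hour 15). It runs from hour 15 to 15 + 5 = hour 20.
V needs all of U (finishes hour 20); T (finishes hour 15, plus 2-hour gap → hour 17). That puts its earliest start at hour 20; it finishes at 20 + 7 = hour 27.
W needs all of V (finishes hour 27, plus 2-hour gap → hour 29); T (finishes hour 15). That puts its earliest start at hour 29; it finishes at 29 + 8 = hour 37.
R waits on P (finishes hour 2), so it starts at hour 2 and finishes at 2 + 5 = hour 7.
All tasks are finished once the last one completes. Finish times: P at 2, Q at 3, R at 7, S at 9, T at 15, U at 20, V at 27, W at 37. The latest is hour 37.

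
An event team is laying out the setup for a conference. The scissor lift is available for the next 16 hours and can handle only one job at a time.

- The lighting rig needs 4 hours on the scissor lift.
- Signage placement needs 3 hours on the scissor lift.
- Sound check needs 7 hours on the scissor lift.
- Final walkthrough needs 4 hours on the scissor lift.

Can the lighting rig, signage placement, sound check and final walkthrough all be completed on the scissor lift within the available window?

No

Running back to back, the jobs need 4 + 3 + 7 + 4 = 18 hours on the scissor lift.
Since 18 > 16, they cannot all fit.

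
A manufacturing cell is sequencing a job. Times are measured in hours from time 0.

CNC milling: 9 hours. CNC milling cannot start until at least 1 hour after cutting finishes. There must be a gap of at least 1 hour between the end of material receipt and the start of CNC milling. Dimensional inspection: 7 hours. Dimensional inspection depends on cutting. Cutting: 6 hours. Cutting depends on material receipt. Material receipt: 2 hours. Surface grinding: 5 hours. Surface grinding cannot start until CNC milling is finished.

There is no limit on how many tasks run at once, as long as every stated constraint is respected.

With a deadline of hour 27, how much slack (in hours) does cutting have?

Material receipt has no prerequisites, so it starts at hour 0 and finishes at hour 2.
Cutting waits on material receipt (finishes hour 2), so it starts at hour 2 and finishes at 2 + 6 = hour 8.

Working backward from the deadline:
To finish by hour 27, surface grinding (duration 5) must start no later than hour 22.
Since surface grinding (must start by hour 22) depends on it, CNC milling must finish by hour 22. Backing off its 9-hour duration gives a latest start of hour 13.
Dimensional inspection has no dependents, so it just needs to finish by hour 27. Starting by 27 − 7 = hour 20 achieves that.
Cutting must finish in time for CNC milling (must start by hour 13, minus 1-hour gap → hour 12); dimensional inspection (must start by hour 20). The tightest is hour 12, so cutting must start by 12 − 6 = hour 6.
So cutting can start as early as hour 2 and as late as hour 6, giving 6 − 2 = 4 hours of slack.

4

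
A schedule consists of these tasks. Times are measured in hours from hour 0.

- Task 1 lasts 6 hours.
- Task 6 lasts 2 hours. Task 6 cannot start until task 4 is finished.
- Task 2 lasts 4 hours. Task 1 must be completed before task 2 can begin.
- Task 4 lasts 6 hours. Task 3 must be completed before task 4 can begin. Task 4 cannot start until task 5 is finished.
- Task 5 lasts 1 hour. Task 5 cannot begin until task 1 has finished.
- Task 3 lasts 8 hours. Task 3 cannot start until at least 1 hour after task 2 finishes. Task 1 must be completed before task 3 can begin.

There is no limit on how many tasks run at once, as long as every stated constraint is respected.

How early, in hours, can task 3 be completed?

19

Nothing blocks task 1, so it runs from hour 0 to hour 6.
After task 1 (finishes hour 6), task 2 can start at hour 6 and finishes at hour 10.
Task 3 has to wait for task 2 (finishes hour 10, plus 1-hour gap → hour 11); task 1 (finishes hour 6). The latest of these is hour 11, so task 3 runs hour 11 to 11 + 8 = hour 19.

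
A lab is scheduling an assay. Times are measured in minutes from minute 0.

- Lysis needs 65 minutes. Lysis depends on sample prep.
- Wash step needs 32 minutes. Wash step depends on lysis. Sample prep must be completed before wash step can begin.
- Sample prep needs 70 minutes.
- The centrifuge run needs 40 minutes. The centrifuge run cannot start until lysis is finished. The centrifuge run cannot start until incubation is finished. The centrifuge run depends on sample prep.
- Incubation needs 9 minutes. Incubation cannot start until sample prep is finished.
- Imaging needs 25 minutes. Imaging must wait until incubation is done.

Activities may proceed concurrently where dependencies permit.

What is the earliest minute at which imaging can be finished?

Nothing blocks sample prep, so it runs from minute 0 to minute 70.
After sample prep (finishes minute 70), incubation can start at minute 70 and finishes at minute 79.
Imaging cannot begin until incubation (finishes minute 79). It runs from minute 79 to 79 + 25 = minute 104.

104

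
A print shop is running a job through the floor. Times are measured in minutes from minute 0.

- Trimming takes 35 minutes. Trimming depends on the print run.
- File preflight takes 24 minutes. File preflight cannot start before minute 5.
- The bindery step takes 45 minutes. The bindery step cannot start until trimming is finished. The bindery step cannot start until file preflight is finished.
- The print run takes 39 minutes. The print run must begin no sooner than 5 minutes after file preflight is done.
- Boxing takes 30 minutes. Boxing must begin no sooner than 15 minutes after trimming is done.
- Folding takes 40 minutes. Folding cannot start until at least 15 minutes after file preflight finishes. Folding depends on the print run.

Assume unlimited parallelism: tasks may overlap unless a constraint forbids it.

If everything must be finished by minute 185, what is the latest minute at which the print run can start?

The bindery step has no dependents, so it just needs to finish by minute 185. Starting by 185 − 45 = minute 140 achieves that.
To finish by minute 185, boxing (duration 30) must start no later than minute 155.
Trimming feeds the bindery step (must start by minute 140); boxing (must start by minute 155, minus 15-minute gap → minute 140). Taking the minimum, trimming must finish by minute 140 and start by 140 − 35 = minute 105.
Folding has no dependents, so it just needs to finish by minute 185. Starting by 185 − 40 = minute 145 achieves that.
The print run has several dependents: trimming (must start by minute 105); folding (must start by minute 145). The earliest of those limits is minute 105, so the print run must start by 105 − 39 = minute 66.

66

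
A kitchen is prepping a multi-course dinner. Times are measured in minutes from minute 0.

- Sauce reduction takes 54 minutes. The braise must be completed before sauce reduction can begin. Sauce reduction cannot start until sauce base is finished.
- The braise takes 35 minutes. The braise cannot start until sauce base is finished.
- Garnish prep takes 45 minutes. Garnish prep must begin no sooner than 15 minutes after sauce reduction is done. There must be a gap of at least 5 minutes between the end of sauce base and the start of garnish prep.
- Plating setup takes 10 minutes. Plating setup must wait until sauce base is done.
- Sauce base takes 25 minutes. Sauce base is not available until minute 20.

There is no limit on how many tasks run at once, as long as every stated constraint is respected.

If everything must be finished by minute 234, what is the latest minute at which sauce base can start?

Nothing follows garnish prep; the deadline of minute 234 is its only limit. It must start by 234 − 45 = minute 189.
Sauce reduction feeds into garnish prep (must start by minute 189, minus 15-minute gap → minute 174); so sauce reduction must finish by minute 174 and therefore start by minute 120.
The braise must finish before sauce reduction (must start by minute 120). With a 35-minute duration, the braise must start by 120 − 35 = minute 85.
Nothing follows plating setup; the deadline of minute 234 is its only limit. It must start by 234 − 10 = minute 224.
Sauce base has several dependents: the braise (must start by minute 85); sauce reduction (must start by minute 120); plating setup (must start by minute 224); garnish prep (must start by minute 189, minus 5-minute gap → minute 184). The earliest of those limits is minute 85, so sauce base must start by 85 − 25 = minute 60.

60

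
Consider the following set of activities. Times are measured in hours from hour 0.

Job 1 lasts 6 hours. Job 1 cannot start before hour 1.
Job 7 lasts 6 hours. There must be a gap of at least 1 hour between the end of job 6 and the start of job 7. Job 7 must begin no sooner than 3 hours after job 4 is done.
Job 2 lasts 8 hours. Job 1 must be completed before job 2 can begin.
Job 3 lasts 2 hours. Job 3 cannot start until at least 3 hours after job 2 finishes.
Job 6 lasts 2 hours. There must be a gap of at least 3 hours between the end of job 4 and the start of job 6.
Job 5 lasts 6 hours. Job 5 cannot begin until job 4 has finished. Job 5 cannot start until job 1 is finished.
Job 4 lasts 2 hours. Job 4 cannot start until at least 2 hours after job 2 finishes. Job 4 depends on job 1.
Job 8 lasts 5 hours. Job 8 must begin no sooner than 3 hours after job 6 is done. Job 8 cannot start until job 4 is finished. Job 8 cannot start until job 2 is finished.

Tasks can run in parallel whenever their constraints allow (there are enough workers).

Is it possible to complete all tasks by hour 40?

Yes

Job 1 waits on its own release at hour 1, so it starts at hour 1 and finishes at 1 + 6 = hour 7.
Job 2 cannot begin until job 1 (finishes hour 7). It runs from hour 7 to 7 + 8 = hour 15.
Job 4 has to wait for job 2 (finishes hour 15, plus 2-hour gap → hour 17); job 1 (finishes hour 7). The latest of these is hour 17, so job 4 runs hour 17 to 17 + 2 = hour 19.
Job 6 waits on job 4 (finishes hour 19, plus 3-hour gap → hour 22), so it starts at hour 22 and finishes at 22 + 2 = hour 24.
Job 8 needs all of job 6 (finishes hour 24, plus 3-hour gap → hour 27); job 4 (finishes hour 19); job 2 (finishes hour 15). That puts its earliest start at hour 27; it finishes at 27 + 5 = hour 32.
Job 7 has to wait for job 6 (finishes hour 24, plus 1-hour gap → hour 25); job 4 (finishes hour 19, plus 3-hour gap → hour 22). The latest of these is hour 25, so job 7 runs hour 25 to 25 + 6 = hour 31.
Job 5 needs all of job 4 (finishes hour 19); job 1 (finishes hour 7). That puts its earliest start at hour 19; it finishes at 19 + 6 = hour 25.
After job 2 (finishes hour 15, plus 3-hour gap → hour 18), job 3 can start at hour 18 and finishes at hour 20.
Every task is finished by hour 32, which is no later than the deadline of 40, so the schedule is feasible.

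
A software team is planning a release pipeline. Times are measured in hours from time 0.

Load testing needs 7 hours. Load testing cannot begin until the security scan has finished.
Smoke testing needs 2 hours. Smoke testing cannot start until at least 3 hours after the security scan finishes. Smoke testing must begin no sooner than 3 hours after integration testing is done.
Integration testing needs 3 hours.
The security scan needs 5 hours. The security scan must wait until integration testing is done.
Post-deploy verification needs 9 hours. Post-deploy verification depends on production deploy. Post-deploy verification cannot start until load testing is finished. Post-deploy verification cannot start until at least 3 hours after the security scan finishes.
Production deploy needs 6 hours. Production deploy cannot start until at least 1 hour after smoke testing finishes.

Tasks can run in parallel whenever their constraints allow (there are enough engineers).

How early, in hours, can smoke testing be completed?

13

Integration testing can start immediately at hour 0; it finishes at hour 3.
After integration testing (finishes hour 3), the security scan can start at hour 3 and finishes at hour 8.
Smoke testing cannot start until the security scan (finishes hour 8, plus 3-hour gap → hour 11); integration testing (finishes hour 3, plus 3-hour gap → hour 6). The controlling bound is hour 11, so smoke testing finishes at 11 + 2 = hour 13.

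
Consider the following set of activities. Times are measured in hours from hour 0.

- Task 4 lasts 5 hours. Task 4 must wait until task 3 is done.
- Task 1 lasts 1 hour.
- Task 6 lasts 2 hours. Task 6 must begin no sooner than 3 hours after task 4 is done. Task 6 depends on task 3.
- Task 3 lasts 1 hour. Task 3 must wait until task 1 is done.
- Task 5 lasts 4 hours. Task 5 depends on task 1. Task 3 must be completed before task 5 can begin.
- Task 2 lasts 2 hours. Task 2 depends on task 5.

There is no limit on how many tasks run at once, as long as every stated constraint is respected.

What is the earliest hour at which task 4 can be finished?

Task 1 can start immediately at hour 0; it finishes at hour 1.
Task 3 cannot begin until task 1 (finishes hour 1). It runs from hour 1 to 1 + 1 = hour 2.
Task 4 waits on task 3 (finishes hour 2), so it starts at hour 2 and finishes at 2 + 5 = hour 7.

7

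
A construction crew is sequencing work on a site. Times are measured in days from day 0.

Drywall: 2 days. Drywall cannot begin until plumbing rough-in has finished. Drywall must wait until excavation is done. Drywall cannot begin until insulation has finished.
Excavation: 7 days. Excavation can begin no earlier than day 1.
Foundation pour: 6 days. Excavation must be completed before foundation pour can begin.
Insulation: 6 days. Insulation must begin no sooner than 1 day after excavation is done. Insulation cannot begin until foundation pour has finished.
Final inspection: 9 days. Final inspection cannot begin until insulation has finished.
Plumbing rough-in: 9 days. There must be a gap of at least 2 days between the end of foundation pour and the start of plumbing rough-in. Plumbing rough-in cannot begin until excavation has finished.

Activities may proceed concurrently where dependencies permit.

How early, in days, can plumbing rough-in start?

Excavation cannot begin until its own release at day 1. It runs from day 1 to 1 + 7 = day 8.
After excavation (finishes day 8), foundation pour can start at day 8 and finishes at day 14.
Plumbing rough-in waits on foundation pour (finishes day 14, plus 2-day gap → day 16); excavation (finishes day 8). The latest of these is day 16, which is the earliest plumbing rough-in can start.

16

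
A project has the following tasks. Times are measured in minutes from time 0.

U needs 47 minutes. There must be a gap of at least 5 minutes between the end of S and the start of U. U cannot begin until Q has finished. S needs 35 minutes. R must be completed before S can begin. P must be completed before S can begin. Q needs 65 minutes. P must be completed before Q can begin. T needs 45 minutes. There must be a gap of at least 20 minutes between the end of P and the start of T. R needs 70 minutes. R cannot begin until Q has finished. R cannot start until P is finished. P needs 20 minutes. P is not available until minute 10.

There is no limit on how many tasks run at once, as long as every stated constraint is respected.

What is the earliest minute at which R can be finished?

165

After its own release at minute 10, P can start at minute 10 and finishes at minute 30.
Q waits on P (finishes minute 30), so it starts at minute 30 and finishes at 30 + 65 = minute 95.
R has to wait for Q (finishes minute 95); P (finishes minute 30). The latest of these is minute 95, so R runs minute 95 to 95 + 70 = minute 165.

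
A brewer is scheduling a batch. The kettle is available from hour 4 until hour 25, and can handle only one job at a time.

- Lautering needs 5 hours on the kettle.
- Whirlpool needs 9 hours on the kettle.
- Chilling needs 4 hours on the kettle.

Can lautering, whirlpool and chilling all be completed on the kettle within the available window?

The kettle window is 25 − 4 = 21 hours.
Running back to back, the jobs need 5 + 9 + 4 = 18 hours on the kettle.
Since 18 ≤ 21, they fit within the window.

Yes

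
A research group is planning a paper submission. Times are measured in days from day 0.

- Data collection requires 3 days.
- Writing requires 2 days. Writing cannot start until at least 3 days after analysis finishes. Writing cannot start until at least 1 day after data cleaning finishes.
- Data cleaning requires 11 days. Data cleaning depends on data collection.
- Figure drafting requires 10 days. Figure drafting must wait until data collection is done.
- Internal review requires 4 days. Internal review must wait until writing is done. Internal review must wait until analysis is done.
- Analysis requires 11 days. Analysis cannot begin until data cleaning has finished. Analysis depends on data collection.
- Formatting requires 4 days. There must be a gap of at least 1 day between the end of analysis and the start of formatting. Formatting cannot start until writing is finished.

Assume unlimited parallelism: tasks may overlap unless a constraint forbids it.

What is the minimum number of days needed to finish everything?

34

Data collection can start immediately at day 0; it finishes at day 3.
Figure drafting cannot begin until data collection (finishes day 3). It runs from day 3 to 3 + 10 = day 13.
After data collection (finishes day 3), data cleaning can start at day 3 and finishes at day 14.
Analysis needs all of data cleaning (finishes day 14); data collection (finishes day 3). That puts its earliest start at day 14; it finishes at 14 + 11 = day 25.
Writing has to wait for analysis (finishes day 25, plus 3-day gap → day 28); data cleaning (finishes day 14, plus 1-day gap → day 15). The latest of these is day 28, so writing runs day 28 to 28 + 2 = day 30.
Formatting cannot start until analysis (finishes day 25, plus 1-day gap → day 26); writing (finishes day 30). The controlling bound is day 30, so formatting finishes at 30 + 4 = day 34.
For internal review: writing (finishes day 30); analysis (finishes day 25). Taking the maximum gives a start of day 30, and it finishes at 30 + 4 = day 34.
All tasks are finished once the last one completes. Finish times: Data collection at 3, Data cleaning at 14, Analysis at 25, Figure drafting at 13, Writing at 30, Internal review at 34, Formatting at 34. The latest is day 34.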